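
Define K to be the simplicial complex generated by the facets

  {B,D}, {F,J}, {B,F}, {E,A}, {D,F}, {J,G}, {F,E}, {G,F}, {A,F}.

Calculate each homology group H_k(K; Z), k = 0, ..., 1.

H_0 ≅ Z,  H_1 ≅ Z^3.

Fix the vertex order A < B < D < E < F < G < J and write every simplex with vertices in increasing order. Then dim K = 1 and the simplices of K are:

  0-simplices (7): A, B, D, E, F, G, J
  1-simplices (9): AE, AF, BD, BF, DF, EF, FG, FJ, GJ

Hence C_0 ≅ Z^7, C_1 ≅ Z^9.

Boundary ∂_1: C_1 → C_0 maps an edge to its endpoints' difference, ∂[p,q] = q − p.
As a 7×9 matrix over Z this has rank 6, with invariant factors (1,1,1,1,1,1).

Reading off H_k = ker ∂_k / im ∂_{k+1}:

  H_0: rank C_0 − rank ∂_1 = 7 − 6 = 1, and the invariant factors of ∂_1 are all 1, so H_0 ≅ Z.
  H_1: rank ker ∂_1 − rank ∂_2 = (9 − 6) − 0 = 3, and there is no ∂_2, so H_1 ≅ Z^3.

As a check, the Euler characteristic is 7 − 9 = -2, which agrees with 1 − 3 = -2.
(K is a triangulation of a wedge of 3 circles.)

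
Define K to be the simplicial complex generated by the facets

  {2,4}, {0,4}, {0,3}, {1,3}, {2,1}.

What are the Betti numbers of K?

b_0 = 1, b_1 = 1.

K has 5 vertices, 5 edges.
rank ∂_0 = 0, rank ∂_1 = 4 ⇒ b_0 = 5 − 0 − 4 = 1; all invariant factors of ∂_1 are 1 so no torsion. So H_0 ≅ Z.
rank ∂_1 = 4, rank ∂_2 = 0 ⇒ b_1 = 5 − 4 − 0 = 1. So H_1 ≅ Z.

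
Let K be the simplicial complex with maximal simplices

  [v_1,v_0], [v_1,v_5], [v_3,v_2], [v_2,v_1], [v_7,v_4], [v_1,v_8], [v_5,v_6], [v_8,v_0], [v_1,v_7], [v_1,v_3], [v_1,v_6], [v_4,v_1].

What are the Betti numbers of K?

b_0 = 1, b_1 = 4.

We work with the vertex ordering v_0 < v_1 < v_2 < v_3 < v_4 < v_5 < v_6 < v_7 < v_8. The simplices of K, each written with vertices in increasing order, are:

  0-simplices (9): [v_0], [v_1], [v_2], [v_3], [v_4], [v_5], [v_6], [v_7], [v_8]
  1-simplices (12): [v_0,v_1], [v_0,v_8], [v_1,v_2], [v_1,v_3], [v_1,v_4], [v_1,v_5], [v_1,v_6], [v_1,v_7], [v_1,v_8], [v_2,v_3], [v_4,v_7], [v_5,v_6]

so the chain groups are C_0 ≅ Z^9, C_1 ≅ Z^12.

Boundary ∂_1: C_1 → C_0 is given by ∂[p,q] = [q] − [p].
As a 9×12 matrix over Z this has rank 8, with invariant factors (1,1,1,1,1,1,1,1).

Reading off H_k = ker ∂_k / im ∂_{k+1}:

  H_0: rank C_0 − rank ∂_1 = 9 − 8 = 1, and the invariant factors of ∂_1 are all 1, so H_0 ≅ Z.
  H_1: rank ker ∂_1 − rank ∂_2 = (12 − 8) − 0 = 4, and there is no ∂_2, so H_1 ≅ Z^4.

As a check, the Euler characteristic is 9 − 12 = -3, which agrees with 1 − 4 = -3.

Hence the Betti numbers are b_0 = 1, b_1 = 4.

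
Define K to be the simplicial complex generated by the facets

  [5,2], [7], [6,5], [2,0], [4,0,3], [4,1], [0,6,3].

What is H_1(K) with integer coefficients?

H_1 ≅ Z.

Take the total order 0 < 1 < 2 < 3 < 4 < 5 < 6 < 7 on the vertex set. Then K (dimension 2) consists of the simplices:

  0-simplices (8): [0], [1], [2], [3], [4], [5], [6], [7]
  1-simplices (9): [0,2], [0,3], [0,4], [0,6], [1,4], [2,5], [3,4], [3,6], [5,6]
  2-simplices (2): [0,3,4], [0,3,6]

Hence C_0 ≅ Z^8, C_1 ≅ Z^9, C_2 ≅ Z^2.

The boundary map ∂_1: C_1 → C_0 maps an edge to its endpoints' difference, ∂[p,q] = q − p.
The 8×9 boundary matrix has rank 6 and Smith normal form diag(1,1,1,1,1,1).

∂_2: C_2 → C_1 sends each 2-simplex [p,q,r] to [q,r] − [p,r] + [p,q]. For instance
  ∂[0,3,6] = [3,6] − [0,6] + [0,3],
  ∂[0,3,4] = [3,4] − [0,4] + [0,3].
The resulting 9×2 matrix has rank 2, and its Smith normal form has invariant factors (1,1).

Reading off H_k = ker ∂_k / im ∂_{k+1}:

  H_1: rank ker ∂_1 − rank ∂_2 = (9 − 6) − 2 = 1, and the invariant factors of ∂_2 are all 1, so H_1 ≅ Z.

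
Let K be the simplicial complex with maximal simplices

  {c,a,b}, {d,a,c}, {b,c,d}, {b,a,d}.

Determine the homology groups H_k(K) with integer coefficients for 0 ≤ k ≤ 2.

H_0 ≅ Z,  H_1 = 0,  H_2 ≅ Z.

Order the vertices as a < b < c < d. Listing each simplex with vertices in this order, K has dimension 2 with simplices:

  0-simplices (4): a, b, c, d
  1-simplices (6): ab, ac, ad, bc, bd, cd
  2-simplices (4): abc, abd, acd, bcd

Hence C_0 ≅ Z^4, C_1 ≅ Z^6, C_2 ≅ Z^4.

The boundary map ∂_1: C_1 → C_0 is given by ∂[p,q] = [q] − [p].
The 4×6 boundary matrix has rank 3 and Smith normal form diag(1,1,1).

∂_2: C_2 → C_1 acts by ∂[p,q,r] = [q,r] − [p,r] + [p,q]. For instance
  ∂bcd = cd − bd + bc,
  ∂abd = bd − ad + ab.
The resulting 6×4 matrix has rank 3, and its Smith normal form has invariant factors (1,1,1).

Reading off H_k = ker ∂_k / im ∂_{k+1}:

  H_0: rank C_0 − rank ∂_1 = 4 − 3 = 1, and the invariant factors of ∂_1 are all 1, so H_0 = Z.
  H_1: rank ker ∂_1 − rank ∂_2 = (6 − 3) − 3 = 0, and the invariant factors of ∂_2 are all 1, so H_1 = 0.
  H_2: rank ker ∂_2 − rank ∂_3 = (4 − 3) − 0 = 1, and there is no ∂_3, so H_2 = Z.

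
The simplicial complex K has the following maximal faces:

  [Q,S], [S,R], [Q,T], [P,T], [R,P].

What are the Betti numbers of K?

Order the vertices as P < Q < R < S < T. Listing each simplex with vertices in this order, K has dimension 1 with simplices:

  0-simplices (5): P, Q, R, S, T
  1-simplices (5): PR, PT, QS, QT, RS

Hence C_0 ≅ Z^5, C_1 ≅ Z^5.

The boundary map ∂_1: C_1 → C_0 is given by ∂[p,q] = [q] − [p]. For instance
  ∂QT = T − Q.
This gives a 5×5 integer matrix of rank 4; reducing to Smith normal form yields diagonal entries (1,1,1,1).

Now H_k = ker ∂_k / im ∂_{k+1}, so:

  H_0: rank C_0 − rank ∂_1 = 5 − 4 = 1, and the invariant factors of ∂_1 are all 1, so H_0 = Z.
  H_1: rank ker ∂_1 − rank ∂_2 = (5 − 4) − 0 = 1, and there is no ∂_2, so H_1 = Z.

Hence the Betti numbers are b_0 = 1, b_1 = 1.

b_0 = 1, b_1 = 1.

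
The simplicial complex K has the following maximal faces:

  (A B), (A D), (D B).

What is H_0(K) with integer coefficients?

H_0 = Z.

Fix the vertex order A < B < D and write every simplex with vertices in increasing order. Then dim K = 1 and the simplices of K are:

  0-simplices (3): A, B, D
  1-simplices (3): AB, AD, BD

giving chain groups C_0 ≅ Z^3, C_1 ≅ Z^3.

The boundary map ∂_1: C_1 → C_0 sends each edge [p,q] (with p < q) to q − p.
The resulting 3×3 matrix has rank 2, and its Smith normal form has invariant factors (1,1).

Now H_k = ker ∂_k / im ∂_{k+1}, so:

  H_0: rank C_0 − rank ∂_1 = 3 − 2 = 1, and the invariant factors of ∂_1 are all 1, so H_0 = Z.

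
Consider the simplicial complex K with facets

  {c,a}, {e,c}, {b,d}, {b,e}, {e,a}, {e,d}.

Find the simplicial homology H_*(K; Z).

H_0 = Z,  H_1 = Z^2.

We work with the vertex ordering a < b < c < d < e. The simplices of K, each written with vertices in increasing order, are:

  0-simplices (5): a, b, c, d, e
  1-simplices (6): ac, ae, bd, be, ce, de

Hence C_0 ≅ Z^5, C_1 ≅ Z^6.

∂_1: C_1 → C_0 maps an edge to its endpoints' difference, ∂[p,q] = q − p.
The 5×6 boundary matrix has rank 4 and Smith normal form diag(1,1,1,1).

Reading off H_k = ker ∂_k / im ∂_{k+1}:

  H_0: rank C_0 − rank ∂_1 = 5 − 4 = 1, and the invariant factors of ∂_1 are all 1, so H_0 ≅ Z.
  H_1: rank ker ∂_1 − rank ∂_2 = (6 − 4) − 0 = 2, and there is no ∂_2, so H_1 ≅ Z^2.

(K is a triangulation of a wedge of 2 circles.)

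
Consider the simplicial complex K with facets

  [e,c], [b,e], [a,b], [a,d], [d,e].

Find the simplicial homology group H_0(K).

H_0 ≅ Z.

Order the vertices as a < b < c < d < e. Listing each simplex with vertices in this order, K has dimension 1 with simplices:

  0-simplices (5): a, b, c, d, e
  1-simplices (5): ab, ad, be, ce, de

giving chain groups C_0 ≅ Z^5, C_1 ≅ Z^5.

Boundary ∂_1: C_1 → C_0 is given by ∂[p,q] = [q] − [p]. For instance
  ∂ce = e − c.
This gives a 5×5 integer matrix of rank 4; reducing to Smith normal form yields diagonal entries (1,1,1,1).

Reading off H_k = ker ∂_k / im ∂_{k+1}:

  H_0: rank C_0 − rank ∂_1 = 5 − 4 = 1, and the invariant factors of ∂_1 are all 1, so H_0 ≅ Z.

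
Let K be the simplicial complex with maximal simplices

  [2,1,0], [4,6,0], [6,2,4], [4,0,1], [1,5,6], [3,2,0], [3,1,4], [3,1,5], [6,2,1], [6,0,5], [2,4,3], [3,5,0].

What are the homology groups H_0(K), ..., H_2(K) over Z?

Fix the vertex order 0 < 1 < 2 < 3 < 4 < 5 < 6 and write every simplex with vertices in increasing order. Then dim K = 2 and the simplices of K are:

  0-simplices (7): [0], [1], [2], [3], [4], [5], [6]
  1-simplices (18): [0,1], [0,2], [0,3], [0,4], [0,5], [0,6], [1,2], [1,3], [1,4], [1,5], [1,6], [2,3], [2,4], [2,6], [3,4], [3,5], [4,6], [5,6]
  2-simplices (12): [0,1,2], [0,1,4], [0,2,3], [0,3,5], [0,4,6], [0,5,6], [1,2,6], [1,3,4], [1,3,5], [1,5,6], [2,3,4], [2,4,6]

Hence C_0 ≅ Z^7, C_1 ≅ Z^18, C_2 ≅ Z^12.

∂_1: C_1 → C_0 is given by ∂[p,q] = [q] − [p]. For instance
  ∂[0,5] = [5] − [0].
The 7×18 boundary matrix has rank 6 and Smith normal form diag(1,1,1,1,1,1).

The boundary map ∂_2: C_2 → C_1 maps a triangle to the signed sum of its edges. For instance
  ∂[1,5,6] = [5,6] − [1,6] + [1,5],
  ∂[1,3,4] = [3,4] − [1,4] + [1,3].
As a 18×12 matrix over Z this has rank 12, with invariant factors (1,1,1,1,1,1,1,1,1,1,1,2).

Computing H_k = (kernel of ∂_k) / (image of ∂_{k+1}):

  H_0: rank C_0 − rank ∂_1 = 7 − 6 = 1, and the invariant factors of ∂_1 are all 1, so H_0 ≅ Z.
  H_1: rank ker ∂_1 − rank ∂_2 = (18 − 6) − 12 = 0, and ∂_2 has invariant factor 2 > 1, so H_1 ≅ Z/2.
  H_2: rank ker ∂_2 − rank ∂_3 = (12 − 12) − 0 = 0, and there is no ∂_3, so H_2 ≅ 0.

(K is a triangulation of the real projective plane RP^2.)

H_0 ≅ Z,  H_1 ≅ Z/2,  H_2 = 0.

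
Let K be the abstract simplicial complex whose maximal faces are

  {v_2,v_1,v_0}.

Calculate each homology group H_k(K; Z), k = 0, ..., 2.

H_0 ≅ Z,  H_1 = 0,  H_2 = 0.

Take the total order v_0 < v_1 < v_2 on the vertex set. Then K (dimension 2) consists of the simplices:

  0-simplices (3): [v_0], [v_1], [v_2]
  1-simplices (3): [v_0,v_1], [v_0,v_2], [v_1,v_2]
  2-simplices (1): [v_0,v_1,v_2]

giving chain groups C_0 ≅ Z^3, C_1 ≅ Z^3, C_2 ≅ Z^1.

Boundary ∂_1: C_1 → C_0 maps an edge to its endpoints' difference, ∂[p,q] = q − p. For instance
  ∂[v_0,v_1] = [v_1] − [v_0].
The resulting 3×3 matrix has rank 2, and its Smith normal form has invariant factors (1,1).

The boundary map ∂_2: C_2 → C_1 maps a triangle to the signed sum of its edges. For instance
  ∂[v_0,v_1,v_2] = [v_1,v_2] − [v_0,v_2] + [v_0,v_1].
As a 3×1 matrix over Z this has rank 1, with invariant factors (1).

From H_k ≅ ker(∂_k) / im(∂_{k+1}) we obtain:

  H_0: rank C_0 − rank ∂_1 = 3 − 2 = 1, and the invariant factors of ∂_1 are all 1, so H_0 = Z.
  H_1: rank ker ∂_1 − rank ∂_2 = (3 − 2) − 1 = 0, and the invariant factors of ∂_2 are all 1, so H_1 = 0.
  H_2: rank ker ∂_2 − rank ∂_3 = (1 − 1) − 0 = 0, and there is no ∂_3, so H_2 = 0.

(K is a triangulation of the 2-simplex.)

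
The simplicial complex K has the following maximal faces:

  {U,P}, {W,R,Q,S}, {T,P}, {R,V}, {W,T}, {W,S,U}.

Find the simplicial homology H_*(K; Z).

H_0 ≅ Z,  H_1 ≅ Z,  H_2 = 0,  H_3 = 0.

We work with the vertex ordering P < Q < R < S < T < U < V < W. The simplices of K, each written with vertices in increasing order, are:

  0-simplices (8): P, Q, R, S, T, U, V, W
  1-simplices (12): PT, PU, QR, QS, QW, RS, RV, RW, SU, SW, TW, UW
  2-simplices (5): QRS, QRW, QSW, RSW, SUW
  3-simplices (1): QRSW

Hence C_0 ≅ Z^8, C_1 ≅ Z^12, C_2 ≅ Z^5, C_3 ≅ Z^1.

∂_1: C_1 → C_0 is given by ∂[p,q] = [q] − [p].
As a 8×12 matrix over Z this has rank 7, with invariant factors (1,1,1,1,1,1,1).

Boundary ∂_2: C_2 → C_1 maps a triangle to the signed sum of its edges. For instance
  ∂RSW = SW − RW + RS,
  ∂QSW = SW − QW + QS.
As a 12×5 matrix over Z this has rank 4, with invariant factors (1,1,1,1).

∂_3: C_3 → C_2 sends each 3-simplex σ to the alternating sum Σ_i (−1)^i (σ with its i-th vertex removed). For instance
  ∂QRSW = RSW − QSW + QRW − QRS.
The 5×1 boundary matrix has rank 1 and Smith normal form diag(1).

Reading off H_k = ker ∂_k / im ∂_{k+1}:

  H_0: rank C_0 − rank ∂_1 = 8 − 7 = 1, and the invariant factors of ∂_1 are all 1, so H_0 = Z.
  H_1: rank ker ∂_1 − rank ∂_2 = (12 − 7) − 4 = 1, and the invariant factors of ∂_2 are all 1, so H_1 = Z.
  H_2: rank ker ∂_2 − rank ∂_3 = (5 − 4) − 1 = 0, and the invariant factors of ∂_3 are all 1, so H_2 = 0.
  H_3: rank ker ∂_3 − rank ∂_4 = (1 − 1) − 0 = 0, and there is no ∂_4, so H_3 = 0.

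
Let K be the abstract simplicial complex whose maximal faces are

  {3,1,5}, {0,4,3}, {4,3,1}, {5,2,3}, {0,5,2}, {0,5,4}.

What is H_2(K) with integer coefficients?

H_2 = 0.

We work with the vertex ordering 0 < 1 < 2 < 3 < 4 < 5. The simplices of K, each written with vertices in increasing order, are:

  0-simplices (6): [0], [1], [2], [3], [4], [5]
  1-simplices (12): [0,2], [0,3], [0,4], [0,5], [1,3], [1,4], [1,5], [2,3], [2,5], [3,4], [3,5], [4,5]
  2-simplices (6): [0,2,5], [0,3,4], [0,4,5], [1,3,4], [1,3,5], [2,3,5]

giving chain groups C_0 ≅ Z^6, C_1 ≅ Z^12, C_2 ≅ Z^6.

Boundary ∂_1: C_1 → C_0 is given by ∂[p,q] = [q] − [p].
The 6×12 boundary matrix has rank 5 and Smith normal form diag(1,1,1,1,1).

Boundary ∂_2: C_2 → C_1 acts by ∂[p,q,r] = [q,r] − [p,r] + [p,q]. For instance
  ∂[2,3,5] = [3,5] − [2,5] + [2,3],
  ∂[1,3,4] = [3,4] − [1,4] + [1,3].
The 12×6 boundary matrix has rank 6 and Smith normal form diag(1,1,1,1,1,1).

From H_k ≅ ker(∂_k) / im(∂_{k+1}) we obtain:

  H_2: rank ker ∂_2 − rank ∂_3 = (6 − 6) − 0 = 0, and there is no ∂_3, so H_2 ≅ 0.

(K is a triangulation of the cylinder S^1 x I.)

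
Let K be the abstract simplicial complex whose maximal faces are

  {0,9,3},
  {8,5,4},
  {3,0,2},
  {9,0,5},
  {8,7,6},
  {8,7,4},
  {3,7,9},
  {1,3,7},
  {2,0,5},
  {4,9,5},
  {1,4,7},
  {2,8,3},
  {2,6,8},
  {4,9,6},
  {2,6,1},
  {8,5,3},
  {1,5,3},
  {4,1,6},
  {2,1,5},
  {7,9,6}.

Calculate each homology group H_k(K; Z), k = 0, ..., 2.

Take the total order 0 < 1 < 2 < 3 < 4 < 5 < 6 < 7 < 8 < 9 on the vertex set. Then K (dimension 2) consists of the simplices:

  0-simplices (10): [0], [1], [2], [3], [4], [5], [6], [7], [8], [9]
  1-simplices (30): (30 of them)
  2-simplices (20): (20 of them)

giving chain groups C_0 ≅ Z^10, C_1 ≅ Z^30, C_2 ≅ Z^20.

The boundary map ∂_1: C_1 → C_0 is given by ∂[p,q] = [q] − [p]. For instance
  ∂[4,7] = [7] − [4].
As a 10×30 matrix over Z this has rank 9, with invariant factors (1,1,1,1,1,1,1,1,1).

∂_2: C_2 → C_1 sends each 2-simplex [p,q,r] to [q,r] − [p,r] + [p,q]. For instance
  ∂[0,2,5] = [2,5] − [0,5] + [0,2],
  ∂[3,7,9] = [7,9] − [3,9] + [3,7].
The resulting 30×20 matrix has rank 20, and its Smith normal form has invariant factors (1,1,1,1,1,1,1,1,1,1,1,1,1,1,1,1,1,1,1,2).

Now H_k = ker ∂_k / im ∂_{k+1}, so:

  H_0: rank C_0 − rank ∂_1 = 10 − 9 = 1, and the invariant factors of ∂_1 are all 1, so H_0 = Z.
  H_1: rank ker ∂_1 − rank ∂_2 = (30 − 9) − 20 = 1, and ∂_2 has invariant factor 2 > 1, so H_1 = Z ⊕ Z/2Z.
  H_2: rank ker ∂_2 − rank ∂_3 = (20 − 20) − 0 = 0, and there is no ∂_3, so H_2 = 0.

(K is a triangulation of the Klein bottle.)

H_0 = Z,  H_1 = Z ⊕ Z/2Z,  H_2 = 0.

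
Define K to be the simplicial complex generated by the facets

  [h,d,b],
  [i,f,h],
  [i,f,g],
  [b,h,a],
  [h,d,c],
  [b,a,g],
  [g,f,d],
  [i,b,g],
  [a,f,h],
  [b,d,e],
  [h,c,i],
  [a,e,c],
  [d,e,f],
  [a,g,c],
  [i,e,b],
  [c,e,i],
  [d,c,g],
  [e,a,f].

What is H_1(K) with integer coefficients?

H_1 = Z^2.

Take the total order a < b < c < d < e < f < g < h < i on the vertex set. Then K (dimension 2) consists of the simplices:

  0-simplices (9): a, b, c, d, e, f, g, h, i
  1-simplices (27): ab, ac, ae, af, ag, ah, bd, be, bg, bh, bi, cd, ce, cg, ch, ci, de, df, dg, dh, ef, ei, fg, fh, fi, gi, hi
  2-simplices (18): abg, abh, ace, acg, aef, afh, bde, bdh, bei, bgi, cdg, cdh, cei, chi, def, dfg, fgi, fhi

giving chain groups C_0 ≅ Z^9, C_1 ≅ Z^27, C_2 ≅ Z^18.

∂_1: C_1 → C_0 maps an edge to its endpoints' difference, ∂[p,q] = q − p.
The 9×27 boundary matrix has rank 8 and Smith normal form diag(1,1,1,1,1,1,1,1).

∂_2: C_2 → C_1 maps a triangle to the signed sum of its edges. For instance
  ∂cdh = dh − ch + cd,
  ∂bgi = gi − bi + bg.
The resulting 27×18 matrix has rank 17, and its Smith normal form has invariant factors (1,1,1,1,1,1,1,1,1,1,1,1,1,1,1,1,1).

Computing H_k = (kernel of ∂_k) / (image of ∂_{k+1}):

  H_1: rank ker ∂_1 − rank ∂_2 = (27 − 8) − 17 = 2, and the invariant factors of ∂_2 are all 1, so H_1 = Z^2.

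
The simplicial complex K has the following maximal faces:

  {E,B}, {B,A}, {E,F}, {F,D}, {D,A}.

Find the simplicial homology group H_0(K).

K has 5 vertices, 5 edges.
rank ∂_0 = 0, rank ∂_1 = 4 ⇒ b_0 = 5 − 0 − 4 = 1; all invariant factors of ∂_1 are 1 so no torsion. So H_0 ≅ Z.

H_0 ≅ Z.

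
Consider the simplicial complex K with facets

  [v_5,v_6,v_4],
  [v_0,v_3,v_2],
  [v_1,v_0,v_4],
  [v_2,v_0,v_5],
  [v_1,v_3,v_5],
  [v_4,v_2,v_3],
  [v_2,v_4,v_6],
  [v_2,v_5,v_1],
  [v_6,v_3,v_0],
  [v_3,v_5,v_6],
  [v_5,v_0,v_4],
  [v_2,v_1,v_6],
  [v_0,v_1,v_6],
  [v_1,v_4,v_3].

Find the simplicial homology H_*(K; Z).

Order the vertices as v_0 < v_1 < v_2 < v_3 < v_4 < v_5 < v_6. Listing each simplex with vertices in this order, K has dimension 2 with simplices:

  0-simplices (7): [v_0], [v_1], [v_2], [v_3], [v_4], [v_5], [v_6]
  1-simplices (21): (21 of them)
  2-simplices (14): (14 of them)

giving chain groups C_0 ≅ Z^7, C_1 ≅ Z^21, C_2 ≅ Z^14.

The boundary map ∂_1: C_1 → C_0 is given by ∂[p,q] = [q] − [p].
This gives a 7×21 integer matrix of rank 6; reducing to Smith normal form yields diagonal entries (1,1,1,1,1,1).

The boundary map ∂_2: C_2 → C_1 maps a triangle to the signed sum of its edges. For instance
  ∂[v_2,v_3,v_4] = [v_3,v_4] − [v_2,v_4] + [v_2,v_3],
  ∂[v_0,v_4,v_5] = [v_4,v_5] − [v_0,v_5] + [v_0,v_4].
As a 21×14 matrix over Z this has rank 13, with invariant factors (1,1,1,1,1,1,1,1,1,1,1,1,1).

Computing H_k = (kernel of ∂_k) / (image of ∂_{k+1}):

  H_0: rank C_0 − rank ∂_1 = 7 − 6 = 1, and the invariant factors of ∂_1 are all 1, so H_0 ≅ Z.
  H_1: rank ker ∂_1 − rank ∂_2 = (21 − 6) − 13 = 2, and the invariant factors of ∂_2 are all 1, so H_1 ≅ Z^2.
  H_2: rank ker ∂_2 − rank ∂_3 = (14 − 13) − 0 = 1, and there is no ∂_3, so H_2 ≅ Z.

(K is a triangulation of the torus T^2.)

H_0 = Z,  H_1 = Z^2,  H_2 = Z.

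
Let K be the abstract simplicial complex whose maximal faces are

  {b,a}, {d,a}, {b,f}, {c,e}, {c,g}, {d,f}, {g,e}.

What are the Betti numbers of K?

b_0 = 2, b_1 = 2.

K has 7 vertices, 7 edges.
rank ∂_0 = 0, rank ∂_1 = 5 ⇒ b_0 = 7 − 0 − 5 = 2; all invariant factors of ∂_1 are 1 so no torsion. So H_0 ≅ Z^2.
rank ∂_1 = 5, rank ∂_2 = 0 ⇒ b_1 = 7 − 5 − 0 = 2. So H_1 ≅ Z^2.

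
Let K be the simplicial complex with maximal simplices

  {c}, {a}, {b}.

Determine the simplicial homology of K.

H_0 = Z^3.

Take the total order a < b < c on the vertex set. Then K (dimension 0) consists of the simplices:

  0-simplices (3): a, b, c

so the chain groups are C_0 ≅ Z^3.

Computing H_k = (kernel of ∂_k) / (image of ∂_{k+1}):

  H_0: rank C_0 − rank ∂_1 = 3 − 0 = 3, and there is no ∂_1, so H_0 = Z^3.

(K is a triangulation of a set of 3 points.)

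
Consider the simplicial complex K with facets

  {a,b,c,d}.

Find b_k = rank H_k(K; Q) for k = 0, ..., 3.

Order the vertices as a < b < c < d. Listing each simplex with vertices in this order, K has dimension 3 with simplices:

  0-simplices (4): a, b, c, d
  1-simplices (6): ab, ac, ad, bc, bd, cd
  2-simplices (4): abc, abd, acd, bcd
  3-simplices (1): abcd

so the chain groups are C_0 ≅ Z^4, C_1 ≅ Z^6, C_2 ≅ Z^4, C_3 ≅ Z^1.

Boundary ∂_1: C_1 → C_0 maps an edge to its endpoints' difference, ∂[p,q] = q − p. For instance
  ∂bc = c − b.
This gives a 4×6 integer matrix of rank 3; reducing to Smith normal form yields diagonal entries (1,1,1).

∂_2: C_2 → C_1 sends each 2-simplex [p,q,r] to [q,r] − [p,r] + [p,q]. For instance
  ∂abc = bc − ac + ab,
  ∂acd = cd − ad + ac.
This gives a 6×4 integer matrix of rank 3; reducing to Smith normal form yields diagonal entries (1,1,1).

The boundary map ∂_3: C_3 → C_2 sends each 3-simplex σ to the alternating sum Σ_i (−1)^i (σ with its i-th vertex removed). For instance
  ∂abcd = bcd − acd + abd − abc.
As a 4×1 matrix over Z this has rank 1, with invariant factors (1).

Reading off H_k = ker ∂_k / im ∂_{k+1}:

  H_0: rank C_0 − rank ∂_1 = 4 − 3 = 1, and the invariant factors of ∂_1 are all 1, so H_0 ≅ Z.
  H_1: rank ker ∂_1 − rank ∂_2 = (6 − 3) − 3 = 0, and the invariant factors of ∂_2 are all 1, so H_1 ≅ 0.
  H_2: rank ker ∂_2 − rank ∂_3 = (4 − 3) − 1 = 0, and the invariant factors of ∂_3 are all 1, so H_2 ≅ 0.
  H_3: rank ker ∂_3 − rank ∂_4 = (1 − 1) − 0 = 0, and there is no ∂_4, so H_3 ≅ 0.

As a check, the Euler characteristic is 4 − 6 + 4 − 1 = 1, which agrees with 1 − 0 + 0 − 0 = 1.

Hence the Betti numbers are b_0 = 1, b_1 = 0, b_2 = 0, b_3 = 0.

b_0 = 1, b_1 = 0, b_2 = 0, b_3 = 0.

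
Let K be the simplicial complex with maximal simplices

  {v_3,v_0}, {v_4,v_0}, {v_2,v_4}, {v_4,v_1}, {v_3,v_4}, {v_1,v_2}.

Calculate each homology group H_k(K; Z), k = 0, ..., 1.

K has 5 vertices, 6 edges.
rank ∂_0 = 0, rank ∂_1 = 4 ⇒ b_0 = 5 − 0 − 4 = 1; all invariant factors of ∂_1 are 1 so no torsion. So H_0 ≅ Z.
rank ∂_1 = 4, rank ∂_2 = 0 ⇒ b_1 = 6 − 4 − 0 = 2. So H_1 ≅ Z^2.

H_0 ≅ Z,  H_1 ≅ Z^2.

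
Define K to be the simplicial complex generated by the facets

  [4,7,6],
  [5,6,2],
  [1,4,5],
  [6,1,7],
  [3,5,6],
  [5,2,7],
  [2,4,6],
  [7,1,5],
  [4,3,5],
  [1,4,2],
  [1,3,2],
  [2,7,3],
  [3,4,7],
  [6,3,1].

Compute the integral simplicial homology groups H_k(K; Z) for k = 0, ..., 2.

We work with the vertex ordering 1 < 2 < 3 < 4 < 5 < 6 < 7. The simplices of K, each written with vertices in increasing order, are:

  0-simplices (7): [1], [2], [3], [4], [5], [6], [7]
  1-simplices (21): [1,2], [1,3], [1,4], [1,5], [1,6], [1,7], [2,3], [2,4], [2,5], [2,6], [2,7], [3,4], [3,5], [3,6], [3,7], [4,5], [4,6], [4,7], [5,6], [5,7], [6,7]
  2-simplices (14): [1,2,3], [1,2,4], [1,3,6], [1,4,5], [1,5,7], [1,6,7], [2,3,7], [2,4,6], [2,5,6], [2,5,7], [3,4,5], [3,4,7], [3,5,6], [4,6,7]

giving chain groups C_0 ≅ Z^7, C_1 ≅ Z^21, C_2 ≅ Z^14.

Boundary ∂_1: C_1 → C_0 is given by ∂[p,q] = [q] − [p]. For instance
  ∂[2,6] = [6] − [2].
The resulting 7×21 matrix has rank 6, and its Smith normal form has invariant factors (1,1,1,1,1,1).

∂_2: C_2 → C_1 sends each 2-simplex [p,q,r] to [q,r] − [p,r] + [p,q]. For instance
  ∂[1,5,7] = [5,7] − [1,7] + [1,5],
  ∂[1,6,7] = [6,7] − [1,7] + [1,6].
As a 21×14 matrix over Z this has rank 13, with invariant factors (1,1,1,1,1,1,1,1,1,1,1,1,1).

Now H_k = ker ∂_k / im ∂_{k+1}, so:

  H_0: rank C_0 − rank ∂_1 = 7 − 6 = 1, and the invariant factors of ∂_1 are all 1, so H_0 = Z.
  H_1: rank ker ∂_1 − rank ∂_2 = (21 − 6) − 13 = 2, and the invariant factors of ∂_2 are all 1, so H_1 = Z^2.
  H_2: rank ker ∂_2 − rank ∂_3 = (14 − 13) − 0 = 1, and there is no ∂_3, so H_2 = Z.

H_0 = Z,  H_1 = Z^2,  H_2 = Z.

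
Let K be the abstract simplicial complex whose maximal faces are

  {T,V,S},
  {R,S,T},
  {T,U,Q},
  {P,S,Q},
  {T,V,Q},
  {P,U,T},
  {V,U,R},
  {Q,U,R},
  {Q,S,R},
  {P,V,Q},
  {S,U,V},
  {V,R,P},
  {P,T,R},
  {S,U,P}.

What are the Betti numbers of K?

K has 7 vertices, 21 edges, 14 triangles.
rank ∂_0 = 0, rank ∂_1 = 6 ⇒ b_0 = 7 − 0 − 6 = 1; all invariant factors of ∂_1 are 1 so no torsion. So H_0 ≅ Z.
rank ∂_1 = 6, rank ∂_2 = 13 ⇒ b_1 = 21 − 6 − 13 = 2; all invariant factors of ∂_2 are 1 so no torsion. So H_1 ≅ Z^2.
rank ∂_2 = 13, rank ∂_3 = 0 ⇒ b_2 = 14 − 13 − 0 = 1. So H_2 ≅ Z.

b_0 = 1, b_1 = 2, b_2 = 1.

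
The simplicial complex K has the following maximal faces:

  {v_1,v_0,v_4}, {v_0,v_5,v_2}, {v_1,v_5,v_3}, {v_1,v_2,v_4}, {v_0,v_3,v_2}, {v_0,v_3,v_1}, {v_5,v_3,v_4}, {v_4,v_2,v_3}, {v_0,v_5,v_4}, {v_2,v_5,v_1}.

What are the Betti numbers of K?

Fix the vertex order v_0 < v_1 < v_2 < v_3 < v_4 < v_5 and write every simplex with vertices in increasing order. Then dim K = 2 and the simplices of K are:

  0-simplices (6): [v_0], [v_1], [v_2], [v_3], [v_4], [v_5]
  1-simplices (15): (15 of them)
  2-simplices (10): [v_0,v_1,v_3], [v_0,v_1,v_4], [v_0,v_2,v_3], [v_0,v_2,v_5], [v_0,v_4,v_5], [v_1,v_2,v_4], [v_1,v_2,v_5], [v_1,v_3,v_5], [v_2,v_3,v_4], [v_3,v_4,v_5]

so the chain groups are C_0 ≅ Z^6, C_1 ≅ Z^15, C_2 ≅ Z^10.

∂_1: C_1 → C_0 sends each edge [p,q] (with p < q) to q − p. For instance
  ∂[v_0,v_4] = [v_4] − [v_0].
As a 6×15 matrix over Z this has rank 5, with invariant factors (1,1,1,1,1).

The boundary map ∂_2: C_2 → C_1 acts by ∂[p,q,r] = [q,r] − [p,r] + [p,q]. For instance
  ∂[v_1,v_2,v_4] = [v_2,v_4] − [v_1,v_4] + [v_1,v_2],
  ∂[v_1,v_2,v_5] = [v_2,v_5] − [v_1,v_5] + [v_1,v_2].
This gives a 15×10 integer matrix of rank 10; reducing to Smith normal form yields diagonal entries (1,1,1,1,1,1,1,1,1,2).

From H_k ≅ ker(∂_k) / im(∂_{k+1}) we obtain:

  H_0: rank C_0 − rank ∂_1 = 6 − 5 = 1, and the invariant factors of ∂_1 are all 1, so H_0 = Z.
  H_1: rank ker ∂_1 − rank ∂_2 = (15 − 5) − 10 = 0, and ∂_2 has invariant factor 2 > 1, so H_1 = Z_2.
  H_2: rank ker ∂_2 − rank ∂_3 = (10 − 10) − 0 = 0, and there is no ∂_3, so H_2 = 0.

As a check, the Euler characteristic is 6 − 15 + 10 = 1, which agrees with 1 − 0 + 0 = 1.

Hence the Betti numbers are b_0 = 1, b_1 = 0, b_2 = 0.

b_0 = 1, b_1 = 0, b_2 = 0.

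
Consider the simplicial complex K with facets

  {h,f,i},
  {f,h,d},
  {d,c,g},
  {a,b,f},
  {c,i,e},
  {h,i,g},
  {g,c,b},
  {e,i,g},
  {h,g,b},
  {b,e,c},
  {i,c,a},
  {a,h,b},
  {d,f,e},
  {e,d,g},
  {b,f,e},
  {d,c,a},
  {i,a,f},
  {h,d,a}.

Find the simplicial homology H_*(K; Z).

H_0 = Z,  H_1 = Z ⊕ Z/2,  H_2 = 0.

K has 9 vertices, 27 edges, 18 triangles.
rank ∂_0 = 0, rank ∂_1 = 8 ⇒ b_0 = 9 − 0 − 8 = 1; all invariant factors of ∂_1 are 1 so no torsion. So H_0 = Z.
rank ∂_1 = 8, rank ∂_2 = 18 ⇒ b_1 = 27 − 8 − 18 = 1; ∂_2 has invariant factor(s) [2] giving torsion. So H_1 = Z ⊕ Z/2.
rank ∂_2 = 18, rank ∂_3 = 0 ⇒ b_2 = 18 − 18 − 0 = 0. So H_2 = 0.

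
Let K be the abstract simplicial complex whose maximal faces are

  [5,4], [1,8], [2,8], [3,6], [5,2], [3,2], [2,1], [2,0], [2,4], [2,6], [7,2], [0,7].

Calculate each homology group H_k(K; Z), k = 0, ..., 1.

H_0 ≅ Z,  H_1 ≅ Z^4.

We work with the vertex ordering 0 < 1 < 2 < 3 < 4 < 5 < 6 < 7 < 8. The simplices of K, each written with vertices in increasing order, are:

  0-simplices (9): [0], [1], [2], [3], [4], [5], [6], [7], [8]
  1-simplices (12): [0,2], [0,7], [1,2], [1,8], [2,3], [2,4], [2,5], [2,6], [2,7], [2,8], [3,6], [4,5]

giving chain groups C_0 ≅ Z^9, C_1 ≅ Z^12.

Boundary ∂_1: C_1 → C_0 maps an edge to its endpoints' difference, ∂[p,q] = q − p. For instance
  ∂[2,3] = [3] − [2].
As a 9×12 matrix over Z this has rank 8, with invariant factors (1,1,1,1,1,1,1,1).

Computing H_k = (kernel of ∂_k) / (image of ∂_{k+1}):

  H_0: rank C_0 − rank ∂_1 = 9 − 8 = 1, and the invariant factors of ∂_1 are all 1, so H_0 ≅ Z.
  H_1: rank ker ∂_1 − rank ∂_2 = (12 − 8) − 0 = 4, and there is no ∂_2, so H_1 ≅ Z^4.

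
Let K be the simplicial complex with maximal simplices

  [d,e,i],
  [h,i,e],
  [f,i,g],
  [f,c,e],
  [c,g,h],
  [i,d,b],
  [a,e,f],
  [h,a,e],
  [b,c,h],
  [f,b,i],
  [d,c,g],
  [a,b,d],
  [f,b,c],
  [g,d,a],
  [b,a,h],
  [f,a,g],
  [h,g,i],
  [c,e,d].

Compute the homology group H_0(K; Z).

H_0 ≅ Z.

K has 9 vertices, 27 edges, 18 triangles.
rank ∂_0 = 0, rank ∂_1 = 8 ⇒ b_0 = 9 − 0 − 8 = 1; all invariant factors of ∂_1 are 1 so no torsion. So H_0 ≅ Z.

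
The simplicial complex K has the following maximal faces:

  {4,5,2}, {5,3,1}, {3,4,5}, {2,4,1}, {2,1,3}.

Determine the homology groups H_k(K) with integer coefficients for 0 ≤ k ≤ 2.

K has 5 vertices, 10 edges, 5 triangles.
rank ∂_0 = 0, rank ∂_1 = 4 ⇒ b_0 = 5 − 0 − 4 = 1; all invariant factors of ∂_1 are 1 so no torsion. So H_0 ≅ Z.
rank ∂_1 = 4, rank ∂_2 = 5 ⇒ b_1 = 10 − 4 − 5 = 1; all invariant factors of ∂_2 are 1 so no torsion. So H_1 ≅ Z.
rank ∂_2 = 5, rank ∂_3 = 0 ⇒ b_2 = 5 − 5 − 0 = 0. So H_2 ≅ 0.

H_0 ≅ Z,  H_1 ≅ Z,  H_2 = 0.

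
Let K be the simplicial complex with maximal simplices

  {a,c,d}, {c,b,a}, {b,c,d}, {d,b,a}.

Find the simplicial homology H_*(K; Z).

Fix the vertex order a < b < c < d and write every simplex with vertices in increasing order. Then dim K = 2 and the simplices of K are:

  0-simplices (4): a, b, c, d
  1-simplices (6): ab, ac, ad, bc, bd, cd
  2-simplices (4): abc, abd, acd, bcd

giving chain groups C_0 ≅ Z^4, C_1 ≅ Z^6, C_2 ≅ Z^4.

Boundary ∂_1: C_1 → C_0 sends each edge [p,q] (with p < q) to q − p. For instance
  ∂cd = d − c.
The 4×6 boundary matrix has rank 3 and Smith normal form diag(1,1,1).

∂_2: C_2 → C_1 sends each 2-simplex [p,q,r] to [q,r] − [p,r] + [p,q]. For instance
  ∂abd = bd − ad + ab,
  ∂abc = bc − ac + ab.
The 6×4 boundary matrix has rank 3 and Smith normal form diag(1,1,1).

From H_k ≅ ker(∂_k) / im(∂_{k+1}) we obtain:

  H_0: rank C_0 − rank ∂_1 = 4 − 3 = 1, and the invariant factors of ∂_1 are all 1, so H_0 ≅ Z.
  H_1: rank ker ∂_1 − rank ∂_2 = (6 − 3) − 3 = 0, and the invariant factors of ∂_2 are all 1, so H_1 ≅ 0.
  H_2: rank ker ∂_2 − rank ∂_3 = (4 − 3) − 0 = 1, and there is no ∂_3, so H_2 ≅ Z.

(K is a triangulation of the 2-sphere S^2.)

H_0 ≅ Z,  H_1 = 0,  H_2 ≅ Z.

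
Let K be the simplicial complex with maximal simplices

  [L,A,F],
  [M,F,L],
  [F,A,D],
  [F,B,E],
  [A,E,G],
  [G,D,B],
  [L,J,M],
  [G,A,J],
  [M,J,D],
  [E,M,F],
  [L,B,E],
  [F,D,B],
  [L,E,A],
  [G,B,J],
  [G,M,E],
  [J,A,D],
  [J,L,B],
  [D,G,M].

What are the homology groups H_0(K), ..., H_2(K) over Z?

H_0 = Z,  H_1 = Z ⊕ Z/2,  H_2 = 0.

We work with the vertex ordering A < B < D < E < F < G < J < L < M. The simplices of K, each written with vertices in increasing order, are:

  0-simplices (9): A, B, D, E, F, G, J, L, M
  1-simplices (27): AD, AE, AF, AG, AJ, AL, BD, BE, BF, BG, BJ, BL, DF, DG, DJ, DM, EF, EG, EL, EM, FL, FM, GJ, GM, JL, JM, LM
  2-simplices (18): ADF, ADJ, AEG, AEL, AFL, AGJ, BDF, BDG, BEF, BEL, BGJ, BJL, DGM, DJM, EFM, EGM, FLM, JLM

giving chain groups C_0 ≅ Z^9, C_1 ≅ Z^27, C_2 ≅ Z^18.

The boundary map ∂_1: C_1 → C_0 sends each edge [p,q] (with p < q) to q − p.
As a 9×27 matrix over Z this has rank 8, with invariant factors (1,1,1,1,1,1,1,1).

The boundary map ∂_2: C_2 → C_1 sends each 2-simplex [p,q,r] to [q,r] − [p,r] + [p,q]. For instance
  ∂ADJ = DJ − AJ + AD,
  ∂AEL = EL − AL + AE.
The 27×18 boundary matrix has rank 18 and Smith normal form diag(1,1,1,1,1,1,1,1,1,1,1,1,1,1,1,1,1,2).

From H_k ≅ ker(∂_k) / im(∂_{k+1}) we obtain:

  H_0: rank C_0 − rank ∂_1 = 9 − 8 = 1, and the invariant factors of ∂_1 are all 1, so H_0 ≅ Z.
  H_1: rank ker ∂_1 − rank ∂_2 = (27 − 8) − 18 = 1, and ∂_2 has invariant factor 2 > 1, so H_1 ≅ Z ⊕ Z/2.
  H_2: rank ker ∂_2 − rank ∂_3 = (18 − 18) − 0 = 0, and there is no ∂_3, so H_2 ≅ 0.

(K is a triangulation of the Klein bottle.)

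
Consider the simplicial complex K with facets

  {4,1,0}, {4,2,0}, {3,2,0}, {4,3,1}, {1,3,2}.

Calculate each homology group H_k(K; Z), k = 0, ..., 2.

We work with the vertex ordering 0 < 1 < 2 < 3 < 4. The simplices of K, each written with vertices in increasing order, are:

  0-simplices (5): [0], [1], [2], [3], [4]
  1-simplices (10): [0,1], [0,2], [0,3], [0,4], [1,2], [1,3], [1,4], [2,3], [2,4], [3,4]
  2-simplices (5): [0,1,4], [0,2,3], [0,2,4], [1,2,3], [1,3,4]

Hence C_0 ≅ Z^5, C_1 ≅ Z^10, C_2 ≅ Z^5.

Boundary ∂_1: C_1 → C_0 sends each edge [p,q] (with p < q) to q − p. For instance
  ∂[3,4] = [4] − [3].
As a 5×10 matrix over Z this has rank 4, with invariant factors (1,1,1,1).

The boundary map ∂_2: C_2 → C_1 maps a triangle to the signed sum of its edges. For instance
  ∂[0,1,4] = [1,4] − [0,4] + [0,1],
  ∂[1,3,4] = [3,4] − [1,4] + [1,3].
As a 10×5 matrix over Z this has rank 5, with invariant factors (1,1,1,1,1).

Computing H_k = (kernel of ∂_k) / (image of ∂_{k+1}):

  H_0: rank C_0 − rank ∂_1 = 5 − 4 = 1, and the invariant factors of ∂_1 are all 1, so H_0 = Z.
  H_1: rank ker ∂_1 − rank ∂_2 = (10 − 4) − 5 = 1, and the invariant factors of ∂_2 are all 1, so H_1 = Z.
  H_2: rank ker ∂_2 − rank ∂_3 = (5 − 5) − 0 = 0, and there is no ∂_3, so H_2 = 0.

H_0 = Z,  H_1 = Z,  H_2 = 0.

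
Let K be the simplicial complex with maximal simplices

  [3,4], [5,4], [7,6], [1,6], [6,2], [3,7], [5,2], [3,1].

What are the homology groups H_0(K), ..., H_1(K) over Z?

H_0 ≅ Z,  H_1 ≅ Z^2.

K has 7 vertices, 8 edges.
rank ∂_0 = 0, rank ∂_1 = 6 ⇒ b_0 = 7 − 0 − 6 = 1; all invariant factors of ∂_1 are 1 so no torsion. So H_0 ≅ Z.
rank ∂_1 = 6, rank ∂_2 = 0 ⇒ b_1 = 8 − 6 − 0 = 2. So H_1 ≅ Z^2.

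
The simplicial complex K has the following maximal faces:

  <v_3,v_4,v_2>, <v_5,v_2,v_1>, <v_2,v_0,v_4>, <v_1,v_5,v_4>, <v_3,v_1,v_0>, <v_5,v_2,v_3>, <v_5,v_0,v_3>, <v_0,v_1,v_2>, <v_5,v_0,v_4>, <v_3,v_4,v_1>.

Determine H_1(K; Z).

K has 6 vertices, 15 edges, 10 triangles.
rank ∂_1 = 5, rank ∂_2 = 10 ⇒ b_1 = 15 − 5 − 10 = 0; ∂_2 has invariant factor(s) [2] giving torsion. So H_1 = Z/2Z.

H_1 = Z/2Z.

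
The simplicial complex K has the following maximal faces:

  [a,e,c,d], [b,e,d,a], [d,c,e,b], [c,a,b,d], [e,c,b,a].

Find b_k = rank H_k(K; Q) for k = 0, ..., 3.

b_0 = 1, b_1 = 0, b_2 = 0, b_3 = 1.

Order the vertices as a < b < c < d < e. Listing each simplex with vertices in this order, K has dimension 3 with simplices:

  0-simplices (5): a, b, c, d, e
  1-simplices (10): ab, ac, ad, ae, bc, bd, be, cd, ce, de
  2-simplices (10): abc, abd, abe, acd, ace, ade, bcd, bce, bde, cde
  3-simplices (5): abcd, abce, abde, acde, bcde

giving chain groups C_0 ≅ Z^5, C_1 ≅ Z^10, C_2 ≅ Z^10, C_3 ≅ Z^5.

The boundary map ∂_1: C_1 → C_0 is given by ∂[p,q] = [q] − [p].
The resulting 5×10 matrix has rank 4, and its Smith normal form has invariant factors (1,1,1,1).

∂_2: C_2 → C_1 sends each 2-simplex [p,q,r] to [q,r] − [p,r] + [p,q]. For instance
  ∂abc = bc − ac + ab,
  ∂bcd = cd − bd + bc.
The 10×10 boundary matrix has rank 6 and Smith normal form diag(1,1,1,1,1,1).

∂_3: C_3 → C_2 sends each 3-simplex σ to the alternating sum Σ_i (−1)^i (σ with its i-th vertex removed). For instance
  ∂abce = bce − ace + abe − abc,
  ∂bcde = cde − bde + bce − bcd.
The 10×5 boundary matrix has rank 4 and Smith normal form diag(1,1,1,1).

Computing H_k = (kernel of ∂_k) / (image of ∂_{k+1}):

  H_0: rank C_0 − rank ∂_1 = 5 − 4 = 1, and the invariant factors of ∂_1 are all 1, so H_0 = Z.
  H_1: rank ker ∂_1 − rank ∂_2 = (10 − 4) − 6 = 0, and the invariant factors of ∂_2 are all 1, so H_1 = 0.
  H_2: rank ker ∂_2 − rank ∂_3 = (10 − 6) − 4 = 0, and the invariant factors of ∂_3 are all 1, so H_2 = 0.
  H_3: rank ker ∂_3 − rank ∂_4 = (5 − 4) − 0 = 1, and there is no ∂_4, so H_3 = Z.

As a check, the Euler characteristic is 5 − 10 + 10 − 5 = 0, which agrees with 1 − 0 + 0 − 1 = 0.

Hence the Betti numbers are b_0 = 1, b_1 = 0, b_2 = 0, b_3 = 1.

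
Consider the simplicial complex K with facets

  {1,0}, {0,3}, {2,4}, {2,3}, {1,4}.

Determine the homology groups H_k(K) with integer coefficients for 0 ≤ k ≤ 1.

Order the vertices as 0 < 1 < 2 < 3 < 4. Listing each simplex with vertices in this order, K has dimension 1 with simplices:

  0-simplices (5): [0], [1], [2], [3], [4]
  1-simplices (5): [0,1], [0,3], [1,4], [2,3], [2,4]

so the chain groups are C_0 ≅ Z^5, C_1 ≅ Z^5.

The boundary map ∂_1: C_1 → C_0 is given by ∂[p,q] = [q] − [p].
As a 5×5 matrix over Z this has rank 4, with invariant factors (1,1,1,1).

Computing H_k = (kernel of ∂_k) / (image of ∂_{k+1}):

  H_0: rank C_0 − rank ∂_1 = 5 − 4 = 1, and the invariant factors of ∂_1 are all 1, so H_0 ≅ Z.
  H_1: rank ker ∂_1 − rank ∂_2 = (5 − 4) − 0 = 1, and there is no ∂_2, so H_1 ≅ Z.

H_0 ≅ Z,  H_1 ≅ Z.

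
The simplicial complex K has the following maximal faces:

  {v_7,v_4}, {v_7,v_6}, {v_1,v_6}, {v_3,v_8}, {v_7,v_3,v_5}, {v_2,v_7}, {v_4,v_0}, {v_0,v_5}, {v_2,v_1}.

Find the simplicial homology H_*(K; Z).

Order the vertices as v_0 < v_1 < v_2 < v_3 < v_4 < v_5 < v_6 < v_7 < v_8. Listing each simplex with vertices in this order, K has dimension 2 with simplices:

  0-simplices (9): [v_0], [v_1], [v_2], [v_3], [v_4], [v_5], [v_6], [v_7], [v_8]
  1-simplices (11): [v_0,v_4], [v_0,v_5], [v_1,v_2], [v_1,v_6], [v_2,v_7], [v_3,v_5], [v_3,v_7], [v_3,v_8], [v_4,v_7], [v_5,v_7], [v_6,v_7]
  2-simplices (1): [v_3,v_5,v_7]

Hence C_0 ≅ Z^9, C_1 ≅ Z^11, C_2 ≅ Z^1.

The boundary map ∂_1: C_1 → C_0 maps an edge to its endpoints' difference, ∂[p,q] = q − p.
The resulting 9×11 matrix has rank 8, and its Smith normal form has invariant factors (1,1,1,1,1,1,1,1).

The boundary map ∂_2: C_2 → C_1 acts by ∂[p,q,r] = [q,r] − [p,r] + [p,q]. For instance
  ∂[v_3,v_5,v_7] = [v_5,v_7] − [v_3,v_7] + [v_3,v_5].
The 11×1 boundary matrix has rank 1 and Smith normal form diag(1).

Computing H_k = (kernel of ∂_k) / (image of ∂_{k+1}):

  H_0: rank C_0 − rank ∂_1 = 9 − 8 = 1, and the invariant factors of ∂_1 are all 1, so H_0 ≅ Z.
  H_1: rank ker ∂_1 − rank ∂_2 = (11 − 8) − 1 = 2, and the invariant factors of ∂_2 are all 1, so H_1 ≅ Z^2.
  H_2: rank ker ∂_2 − rank ∂_3 = (1 − 1) − 0 = 0, and there is no ∂_3, so H_2 ≅ 0.

H_0 ≅ Z,  H_1 ≅ Z^2,  H_2 = 0.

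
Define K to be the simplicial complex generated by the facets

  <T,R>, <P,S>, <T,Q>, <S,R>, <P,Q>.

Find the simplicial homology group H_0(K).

H_0 ≅ Z.

We work with the vertex ordering P < Q < R < S < T. The simplices of K, each written with vertices in increasing order, are:

  0-simplices (5): P, Q, R, S, T
  1-simplices (5): PQ, PS, QT, RS, RT

giving chain groups C_0 ≅ Z^5, C_1 ≅ Z^5.

The boundary map ∂_1: C_1 → C_0 maps an edge to its endpoints' difference, ∂[p,q] = q − p. For instance
  ∂QT = T − Q.
The resulting 5×5 matrix has rank 4, and its Smith normal form has invariant factors (1,1,1,1).

Reading off H_k = ker ∂_k / im ∂_{k+1}:

  H_0: rank C_0 − rank ∂_1 = 5 − 4 = 1, and the invariant factors of ∂_1 are all 1, so H_0 = Z.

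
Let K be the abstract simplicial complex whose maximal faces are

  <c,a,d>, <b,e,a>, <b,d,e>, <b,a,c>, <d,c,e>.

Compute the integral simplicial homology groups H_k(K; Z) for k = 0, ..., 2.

Fix the vertex order a < b < c < d < e and write every simplex with vertices in increasing order. Then dim K = 2 and the simplices of K are:

  0-simplices (5): a, b, c, d, e
  1-simplices (10): ab, ac, ad, ae, bc, bd, be, cd, ce, de
  2-simplices (5): abc, abe, acd, bde, cde

Hence C_0 ≅ Z^5, C_1 ≅ Z^10, C_2 ≅ Z^5.

∂_1: C_1 → C_0 is given by ∂[p,q] = [q] − [p]. For instance
  ∂cd = d − c.
This gives a 5×10 integer matrix of rank 4; reducing to Smith normal form yields diagonal entries (1,1,1,1).

The boundary map ∂_2: C_2 → C_1 acts by ∂[p,q,r] = [q,r] − [p,r] + [p,q]. For instance
  ∂bde = de − be + bd,
  ∂acd = cd − ad + ac.
This gives a 10×5 integer matrix of rank 5; reducing to Smith normal form yields diagonal entries (1,1,1,1,1).

From H_k ≅ ker(∂_k) / im(∂_{k+1}) we obtain:

  H_0: rank C_0 − rank ∂_1 = 5 − 4 = 1, and the invariant factors of ∂_1 are all 1, so H_0 = Z.
  H_1: rank ker ∂_1 − rank ∂_2 = (10 − 4) − 5 = 1, and the invariant factors of ∂_2 are all 1, so H_1 = Z.
  H_2: rank ker ∂_2 − rank ∂_3 = (5 − 5) − 0 = 0, and there is no ∂_3, so H_2 = 0.

(K is a triangulation of the Möbius band.)

H_0 ≅ Z,  H_1 ≅ Z,  H_2 = 0.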